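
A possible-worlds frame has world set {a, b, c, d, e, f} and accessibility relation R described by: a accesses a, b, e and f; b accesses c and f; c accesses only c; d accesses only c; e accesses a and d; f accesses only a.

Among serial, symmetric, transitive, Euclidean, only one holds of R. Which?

Serial: yes — every world has a successor (e.g. a R a).
Symmetric: no — a R b but not b R a.
Transitive: no — a R b and b R c, but not a R c.
Euclidean: no — a R b and a R e, but not b R e.
Only serial holds.

serial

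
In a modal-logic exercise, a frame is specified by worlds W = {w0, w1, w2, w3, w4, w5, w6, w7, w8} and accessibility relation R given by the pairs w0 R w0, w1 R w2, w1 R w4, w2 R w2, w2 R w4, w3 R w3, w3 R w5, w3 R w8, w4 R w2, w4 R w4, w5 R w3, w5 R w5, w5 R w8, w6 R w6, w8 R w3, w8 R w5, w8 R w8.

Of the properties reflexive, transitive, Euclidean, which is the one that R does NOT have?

Reflexive: no — w1 is not related to itself.
Transitive: yes — every two-step R-path is closed by a direct edge.
Euclidean: yes — any two successors of a common world are R-related.
Only reflexive fails.

reflexive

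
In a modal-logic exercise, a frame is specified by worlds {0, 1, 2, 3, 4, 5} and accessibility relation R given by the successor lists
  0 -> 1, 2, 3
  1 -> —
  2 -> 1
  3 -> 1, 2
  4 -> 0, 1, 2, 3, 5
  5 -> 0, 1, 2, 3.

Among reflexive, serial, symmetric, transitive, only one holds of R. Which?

transitive

Reflexive: no — 0 is not related to itself.
Serial: no — 1 has no R-successor.
Symmetric: no — 0 R 1 but not 1 R 0.
Transitive: yes — every two-step R-path is closed by a direct edge.
Only transitive holds.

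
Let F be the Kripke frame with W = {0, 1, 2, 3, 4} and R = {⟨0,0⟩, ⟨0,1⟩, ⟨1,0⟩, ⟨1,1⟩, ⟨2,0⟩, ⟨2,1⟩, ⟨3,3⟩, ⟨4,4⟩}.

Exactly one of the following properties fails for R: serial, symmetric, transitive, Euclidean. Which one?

Serial: yes — every world has a successor (e.g. 0 R 0).
Symmetric: no — 2 R 0 but not 0 R 2.
Transitive: yes — every two-step R-path is closed by a direct edge.
Euclidean: yes — any two successors of a common world are R-related.
Only symmetric fails.

symmetric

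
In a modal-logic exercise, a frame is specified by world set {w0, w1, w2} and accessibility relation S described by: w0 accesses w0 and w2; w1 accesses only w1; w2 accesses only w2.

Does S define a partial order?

Reflexive: yes — every world is S-related to itself.
Transitive: yes — every two-step S-path is closed by a direct edge.
Antisymmetric: yes — no distinct pair is related both ways.
So S is a partial order.

Yes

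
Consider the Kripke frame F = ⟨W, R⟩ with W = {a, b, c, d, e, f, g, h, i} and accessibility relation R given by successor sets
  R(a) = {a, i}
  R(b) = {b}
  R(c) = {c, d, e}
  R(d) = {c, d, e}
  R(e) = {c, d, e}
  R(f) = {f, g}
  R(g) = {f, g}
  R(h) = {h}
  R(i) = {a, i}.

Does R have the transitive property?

Transitive: yes — every two-step R-path is closed by a direct edge.

Yes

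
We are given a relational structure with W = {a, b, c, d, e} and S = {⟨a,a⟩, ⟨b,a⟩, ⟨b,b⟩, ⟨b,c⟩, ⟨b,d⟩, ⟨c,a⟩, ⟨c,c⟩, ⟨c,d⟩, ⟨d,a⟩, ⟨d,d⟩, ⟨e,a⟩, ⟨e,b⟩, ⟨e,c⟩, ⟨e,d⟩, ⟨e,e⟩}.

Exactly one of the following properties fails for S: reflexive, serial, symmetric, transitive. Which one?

symmetric

Reflexive: yes — every world is S-related to itself.
Serial: yes — every world has a successor (e.g. a S a).
Symmetric: no — b S a but not a S b.
Transitive: yes — every two-step S-path is closed by a direct edge.
Only symmetric fails.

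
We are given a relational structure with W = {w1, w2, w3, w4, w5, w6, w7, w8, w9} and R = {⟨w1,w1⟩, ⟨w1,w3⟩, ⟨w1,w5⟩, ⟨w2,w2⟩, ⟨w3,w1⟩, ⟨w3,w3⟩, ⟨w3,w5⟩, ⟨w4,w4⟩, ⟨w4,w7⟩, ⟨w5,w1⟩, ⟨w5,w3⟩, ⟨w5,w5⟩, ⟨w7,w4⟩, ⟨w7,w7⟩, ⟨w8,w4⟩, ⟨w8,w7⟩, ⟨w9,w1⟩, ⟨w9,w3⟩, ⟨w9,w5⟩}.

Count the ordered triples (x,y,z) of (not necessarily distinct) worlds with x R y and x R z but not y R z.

R is Euclidean; there are no such tuples.

0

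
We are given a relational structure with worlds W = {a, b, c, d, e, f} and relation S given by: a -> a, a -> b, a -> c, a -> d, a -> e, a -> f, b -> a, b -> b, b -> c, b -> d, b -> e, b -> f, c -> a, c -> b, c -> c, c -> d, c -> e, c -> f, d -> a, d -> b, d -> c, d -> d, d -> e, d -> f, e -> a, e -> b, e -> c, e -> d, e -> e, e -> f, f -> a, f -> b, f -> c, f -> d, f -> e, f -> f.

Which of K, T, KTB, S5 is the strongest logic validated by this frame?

S5

Reflexive (axiom T): yes — every world is S-related to itself.
Symmetric (axiom B): yes — every pair in S has its reverse in S.
Euclidean (axiom 5): yes — any two successors of a common world are S-related.
So F validates K, T, KTB, S5. The strongest is S5.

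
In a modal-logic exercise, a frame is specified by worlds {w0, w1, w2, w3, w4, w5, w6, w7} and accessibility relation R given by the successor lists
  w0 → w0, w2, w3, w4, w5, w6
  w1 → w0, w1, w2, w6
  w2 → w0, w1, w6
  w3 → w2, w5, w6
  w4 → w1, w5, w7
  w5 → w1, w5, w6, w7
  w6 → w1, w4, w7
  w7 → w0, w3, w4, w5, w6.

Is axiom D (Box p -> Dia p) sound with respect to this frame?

By correspondence theory, D is valid on a frame iff R is serial.
Serial: yes — every world has a successor (e.g. w0 R w0).

Yes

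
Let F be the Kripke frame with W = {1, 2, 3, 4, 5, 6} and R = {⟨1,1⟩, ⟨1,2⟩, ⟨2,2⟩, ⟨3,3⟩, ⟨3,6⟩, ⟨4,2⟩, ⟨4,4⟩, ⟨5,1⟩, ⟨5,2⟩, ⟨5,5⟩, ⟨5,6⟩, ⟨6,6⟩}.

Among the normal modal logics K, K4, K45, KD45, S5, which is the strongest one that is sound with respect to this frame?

K4

Transitive (axiom 4): yes — every two-step R-path is closed by a direct edge.
Euclidean (axiom 5): no — 5 R 1 and 5 R 6, but not 1 R 6.
Serial (axiom D): yes — every world has a successor (e.g. 1 R 1).
Reflexive (axiom T): yes — every world is R-related to itself.
So F validates K, K4; K45 would additionally require R to be Euclidean. The strongest is K4.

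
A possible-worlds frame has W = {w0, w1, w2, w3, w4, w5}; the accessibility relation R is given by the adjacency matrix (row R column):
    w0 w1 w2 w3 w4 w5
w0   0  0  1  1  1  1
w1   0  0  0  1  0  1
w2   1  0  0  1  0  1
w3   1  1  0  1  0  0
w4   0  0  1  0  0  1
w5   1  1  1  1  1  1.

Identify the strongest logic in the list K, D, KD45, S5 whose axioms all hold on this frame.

D

Serial (axiom D): yes — every world has a successor (e.g. w0 R w2).
Euclidean (axiom 5): no — w0 R w2 and w0 R w4, but not w2 R w4.
Transitive (axiom 4): no — w0 R w3 and w3 R w1, but not w0 R w1.
Reflexive (axiom T): no — w0 is not related to itself.
So F validates K, D; KD45 would additionally require R to be Euclidean and transitive. The strongest is D.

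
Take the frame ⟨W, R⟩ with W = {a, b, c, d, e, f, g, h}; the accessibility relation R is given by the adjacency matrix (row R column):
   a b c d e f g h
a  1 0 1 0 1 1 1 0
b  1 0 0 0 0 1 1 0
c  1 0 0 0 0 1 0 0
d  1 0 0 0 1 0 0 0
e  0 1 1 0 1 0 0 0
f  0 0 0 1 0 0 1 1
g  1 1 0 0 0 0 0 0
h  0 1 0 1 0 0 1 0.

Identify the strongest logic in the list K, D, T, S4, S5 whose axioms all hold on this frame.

Serial (axiom D): yes — every world has a successor (e.g. a R a).
Reflexive (axiom T): no — b is not related to itself.
Transitive (axiom 4): no — a R e and e R b, but not a R b.
Euclidean (axiom 5): no — a R c and a R e, but not c R e.
So F validates K, D; T would additionally require R to be reflexive. The strongest is D.

D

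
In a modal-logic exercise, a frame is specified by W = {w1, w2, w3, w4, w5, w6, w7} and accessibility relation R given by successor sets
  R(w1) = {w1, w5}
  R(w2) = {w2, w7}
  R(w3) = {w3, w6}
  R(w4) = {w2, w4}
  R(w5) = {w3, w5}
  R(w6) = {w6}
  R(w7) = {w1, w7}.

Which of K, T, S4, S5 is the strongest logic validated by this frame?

T

Reflexive (axiom T): yes — every world is R-related to itself.
Transitive (axiom 4): no — w1 R w5 and w5 R w3, but not w1 R w3.
Euclidean (axiom 5): no — w1 R w5 and w1 R w1, but not w5 R w1.
So F validates K, T; S4 would additionally require R to be transitive. The strongest is T.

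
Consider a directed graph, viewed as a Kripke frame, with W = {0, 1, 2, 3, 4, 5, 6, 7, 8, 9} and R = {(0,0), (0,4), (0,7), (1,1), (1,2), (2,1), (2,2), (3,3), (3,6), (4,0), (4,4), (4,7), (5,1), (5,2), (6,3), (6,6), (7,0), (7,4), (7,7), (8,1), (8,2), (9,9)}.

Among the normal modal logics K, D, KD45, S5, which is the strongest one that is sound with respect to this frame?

Serial (axiom D): yes — every world has a successor (e.g. 0 R 0).
Euclidean (axiom 5): yes — any two successors of a common world are R-related.
Transitive (axiom 4): yes — every two-step R-path is closed by a direct edge.
Reflexive (axiom T): no — 5 is not related to itself.
So F validates K, D, KD45; S5 would additionally require R to be reflexive. The strongest is KD45.

KD45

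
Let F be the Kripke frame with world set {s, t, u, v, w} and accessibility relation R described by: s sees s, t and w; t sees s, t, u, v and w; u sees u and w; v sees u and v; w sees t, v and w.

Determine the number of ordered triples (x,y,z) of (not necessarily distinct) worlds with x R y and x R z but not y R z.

Enumerating: (s,w,s), (t,s,u), (t,s,v), (t,u,s), (t,u,t), (t,u,v), (t,v,s), (t,v,t), (t,v,w), (t,w,s), (t,w,u), (u,w,u), (v,u,v), (w,v,t), (w,v,w).

15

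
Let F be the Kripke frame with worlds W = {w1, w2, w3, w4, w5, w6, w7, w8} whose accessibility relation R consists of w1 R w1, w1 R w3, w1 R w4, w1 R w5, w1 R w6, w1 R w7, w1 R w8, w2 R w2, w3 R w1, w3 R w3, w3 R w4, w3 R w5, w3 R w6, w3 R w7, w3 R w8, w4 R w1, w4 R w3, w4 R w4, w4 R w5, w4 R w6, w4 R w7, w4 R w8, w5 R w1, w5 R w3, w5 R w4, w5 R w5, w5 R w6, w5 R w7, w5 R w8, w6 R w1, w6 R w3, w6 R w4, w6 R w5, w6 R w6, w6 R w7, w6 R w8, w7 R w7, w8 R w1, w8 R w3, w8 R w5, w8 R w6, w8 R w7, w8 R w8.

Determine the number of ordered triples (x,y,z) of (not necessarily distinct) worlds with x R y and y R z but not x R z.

Enumerating: (w8,w1,w4), (w8,w3,w4), (w8,w5,w4), (w8,w6,w4).

4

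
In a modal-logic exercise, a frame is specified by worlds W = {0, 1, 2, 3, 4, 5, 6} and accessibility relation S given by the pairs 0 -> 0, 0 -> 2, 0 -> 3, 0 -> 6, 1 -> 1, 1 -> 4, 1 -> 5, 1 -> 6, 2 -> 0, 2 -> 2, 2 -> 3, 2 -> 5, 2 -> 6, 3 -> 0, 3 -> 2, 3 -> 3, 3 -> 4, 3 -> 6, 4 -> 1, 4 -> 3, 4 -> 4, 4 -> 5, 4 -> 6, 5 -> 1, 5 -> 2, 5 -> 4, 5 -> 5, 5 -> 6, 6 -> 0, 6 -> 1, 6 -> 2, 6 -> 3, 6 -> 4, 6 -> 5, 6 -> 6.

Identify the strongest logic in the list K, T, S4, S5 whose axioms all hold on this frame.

Reflexive (axiom T): yes — every world is S-related to itself.
Transitive (axiom 4): no — 0 S 2 and 2 S 5, but not 0 S 5.
Euclidean (axiom 5): no — 2 S 0 and 2 S 5, but not 0 S 5.
So F validates K, T; S4 would additionally require S to be transitive. The strongest is T.

T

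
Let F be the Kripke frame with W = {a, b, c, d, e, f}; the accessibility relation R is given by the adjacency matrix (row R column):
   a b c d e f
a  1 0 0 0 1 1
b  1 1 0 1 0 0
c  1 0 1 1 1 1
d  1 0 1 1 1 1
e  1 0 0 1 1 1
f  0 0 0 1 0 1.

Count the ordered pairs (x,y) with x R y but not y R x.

Enumerating: (a,f), (b,a), (b,d), (c,a), (c,e), (c,f), (d,a), (e,f).

8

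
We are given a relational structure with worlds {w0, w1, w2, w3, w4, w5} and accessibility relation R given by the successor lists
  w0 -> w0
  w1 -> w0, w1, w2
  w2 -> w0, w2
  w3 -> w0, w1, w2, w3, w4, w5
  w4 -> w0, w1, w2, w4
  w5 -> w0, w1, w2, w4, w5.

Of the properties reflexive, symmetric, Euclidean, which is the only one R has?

reflexive

Reflexive: yes — every world is R-related to itself.
Symmetric: no — w1 R w0 but not w0 R w1.
Euclidean: no — w1 R w0 and w1 R w2, but not w0 R w2.
Only reflexive holds.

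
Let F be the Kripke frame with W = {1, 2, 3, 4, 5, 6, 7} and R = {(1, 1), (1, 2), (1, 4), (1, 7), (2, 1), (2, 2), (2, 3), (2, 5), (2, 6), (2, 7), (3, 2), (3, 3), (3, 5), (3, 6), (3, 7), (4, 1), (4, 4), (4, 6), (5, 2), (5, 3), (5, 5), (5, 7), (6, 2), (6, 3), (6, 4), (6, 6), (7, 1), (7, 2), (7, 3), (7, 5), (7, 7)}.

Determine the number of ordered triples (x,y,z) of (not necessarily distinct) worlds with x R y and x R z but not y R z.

Enumerating: (1,2,4), (1,4,2), (1,4,7), (1,7,4), (2,1,3), (2,1,5), (2,1,6), (2,3,1), (2,5,1), (2,5,6), (2,6,1), (2,6,5), … and 16 more.
Total: 28.

28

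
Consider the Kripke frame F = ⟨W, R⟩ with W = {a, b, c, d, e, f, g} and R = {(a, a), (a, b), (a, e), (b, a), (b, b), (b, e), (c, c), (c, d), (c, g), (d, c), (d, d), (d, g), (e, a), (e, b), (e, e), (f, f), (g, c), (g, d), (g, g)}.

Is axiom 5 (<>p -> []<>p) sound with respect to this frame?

The schema 5 characterises exactly the Euclidean frames.
Euclidean: yes — any two successors of a common world are R-related.

Yes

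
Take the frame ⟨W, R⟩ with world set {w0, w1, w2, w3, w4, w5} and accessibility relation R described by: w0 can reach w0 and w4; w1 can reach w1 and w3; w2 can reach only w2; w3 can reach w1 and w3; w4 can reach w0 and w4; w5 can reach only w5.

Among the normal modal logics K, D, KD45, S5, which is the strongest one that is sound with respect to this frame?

S5

Serial (axiom D): yes — every world has a successor (e.g. w0 R w0).
Euclidean (axiom 5): yes — any two successors of a common world are R-related.
Transitive (axiom 4): yes — every two-step R-path is closed by a direct edge.
Reflexive (axiom T): yes — every world is R-related to itself.
So F validates K, D, KD45, S5. The strongest is S5.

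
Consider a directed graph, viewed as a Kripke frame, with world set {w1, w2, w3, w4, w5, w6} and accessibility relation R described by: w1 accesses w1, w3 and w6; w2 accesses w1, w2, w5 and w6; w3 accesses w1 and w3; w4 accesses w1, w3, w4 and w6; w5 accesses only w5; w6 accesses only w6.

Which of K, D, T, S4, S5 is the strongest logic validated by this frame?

T

Serial (axiom D): yes — every world has a successor (e.g. w1 R w1).
Reflexive (axiom T): yes — every world is R-related to itself.
Transitive (axiom 4): no — w2 R w1 and w1 R w3, but not w2 R w3.
Euclidean (axiom 5): no — w1 R w3 and w1 R w6, but not w3 R w6.
So F validates K, D, T; S4 would additionally require R to be transitive. The strongest is T.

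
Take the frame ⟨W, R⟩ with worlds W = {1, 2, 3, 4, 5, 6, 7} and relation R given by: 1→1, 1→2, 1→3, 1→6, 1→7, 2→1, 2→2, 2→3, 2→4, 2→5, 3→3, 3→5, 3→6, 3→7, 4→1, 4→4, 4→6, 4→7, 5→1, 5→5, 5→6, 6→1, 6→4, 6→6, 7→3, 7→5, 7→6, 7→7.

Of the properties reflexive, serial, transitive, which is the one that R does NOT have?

Reflexive: yes — every world is R-related to itself.
Serial: yes — every world has a successor (e.g. 1 R 1).
Transitive: no — 1 R 2 and 2 R 4, but not 1 R 4.
Only transitive fails.

transitive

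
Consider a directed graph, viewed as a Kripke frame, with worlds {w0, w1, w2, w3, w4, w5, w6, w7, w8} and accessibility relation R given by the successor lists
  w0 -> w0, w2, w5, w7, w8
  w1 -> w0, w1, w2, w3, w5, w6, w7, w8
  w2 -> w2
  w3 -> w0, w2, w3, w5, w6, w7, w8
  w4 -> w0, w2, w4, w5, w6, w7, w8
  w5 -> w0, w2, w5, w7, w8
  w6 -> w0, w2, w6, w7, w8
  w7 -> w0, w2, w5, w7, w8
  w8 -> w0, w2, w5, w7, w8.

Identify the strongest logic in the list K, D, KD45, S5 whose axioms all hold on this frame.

Serial (axiom D): yes — every world has a successor (e.g. w0 R w0).
Euclidean (axiom 5): no — w0 R w2 and w0 R w5, but not w2 R w5.
Transitive (axiom 4): no — w6 R w0 and w0 R w5, but not w6 R w5.
Reflexive (axiom T): yes — every world is R-related to itself.
So F validates K, D; KD45 would additionally require R to be Euclidean and transitive. The strongest is D.

D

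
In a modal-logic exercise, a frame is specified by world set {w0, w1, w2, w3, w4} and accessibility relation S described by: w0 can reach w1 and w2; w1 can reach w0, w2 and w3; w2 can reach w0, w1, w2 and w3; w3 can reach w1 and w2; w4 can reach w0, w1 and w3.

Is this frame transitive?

No

Transitive: no — w0 S w1 and w1 S w3, but not w0 S w3.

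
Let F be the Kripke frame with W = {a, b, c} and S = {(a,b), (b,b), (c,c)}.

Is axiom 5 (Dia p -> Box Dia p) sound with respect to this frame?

By correspondence theory, 5 is valid on a frame iff S is Euclidean.
Euclidean: yes — any two successors of a common world are S-related.

Yes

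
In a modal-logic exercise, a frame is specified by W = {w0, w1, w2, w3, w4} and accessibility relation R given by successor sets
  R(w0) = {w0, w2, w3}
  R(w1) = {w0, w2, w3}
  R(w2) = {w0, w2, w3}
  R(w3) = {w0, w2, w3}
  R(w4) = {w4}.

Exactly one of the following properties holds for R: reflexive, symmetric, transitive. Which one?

Reflexive: no — w1 is not related to itself.
Symmetric: no — w1 R w0 but not w0 R w1.
Transitive: yes — every two-step R-path is closed by a direct edge.
Only transitive holds.

transitive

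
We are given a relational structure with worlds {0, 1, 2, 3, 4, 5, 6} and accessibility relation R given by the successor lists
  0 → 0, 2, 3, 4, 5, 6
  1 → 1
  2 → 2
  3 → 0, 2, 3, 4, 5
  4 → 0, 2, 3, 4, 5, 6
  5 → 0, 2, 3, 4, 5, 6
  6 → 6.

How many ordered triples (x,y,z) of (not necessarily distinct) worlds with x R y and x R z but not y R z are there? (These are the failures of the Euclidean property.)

Enumerating: (0,2,0), (0,2,3), (0,2,4), (0,2,5), (0,2,6), (0,3,6), (0,6,0), (0,6,2), (0,6,3), (0,6,4), (0,6,5), (3,2,0), … and 25 more.
Total: 37.

37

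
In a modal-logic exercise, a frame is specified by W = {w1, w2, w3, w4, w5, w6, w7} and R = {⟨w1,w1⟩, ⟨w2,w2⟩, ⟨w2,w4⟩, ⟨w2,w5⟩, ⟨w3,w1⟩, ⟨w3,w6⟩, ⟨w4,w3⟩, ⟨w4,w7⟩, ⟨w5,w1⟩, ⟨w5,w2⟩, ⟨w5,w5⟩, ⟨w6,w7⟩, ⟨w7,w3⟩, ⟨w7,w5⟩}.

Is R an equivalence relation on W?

Reflexive: no — w3 is not related to itself.
Symmetric: no — w2 R w4 but not w4 R w2.
Transitive: no — w2 R w4 and w4 R w3, but not w2 R w3.
So R is not an equivalence relation.

No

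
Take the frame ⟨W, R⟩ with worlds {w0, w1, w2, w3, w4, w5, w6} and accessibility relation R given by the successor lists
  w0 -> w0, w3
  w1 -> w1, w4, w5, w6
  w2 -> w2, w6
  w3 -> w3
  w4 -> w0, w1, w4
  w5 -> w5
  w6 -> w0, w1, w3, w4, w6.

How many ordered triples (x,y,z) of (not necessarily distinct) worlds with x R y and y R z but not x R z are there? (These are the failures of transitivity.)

Enumerating: (w1,w4,w0), (w1,w6,w0), (w1,w6,w3), (w2,w6,w0), (w2,w6,w1), (w2,w6,w3), (w2,w6,w4), (w4,w0,w3), (w4,w1,w5), (w4,w1,w6), (w6,w1,w5).

11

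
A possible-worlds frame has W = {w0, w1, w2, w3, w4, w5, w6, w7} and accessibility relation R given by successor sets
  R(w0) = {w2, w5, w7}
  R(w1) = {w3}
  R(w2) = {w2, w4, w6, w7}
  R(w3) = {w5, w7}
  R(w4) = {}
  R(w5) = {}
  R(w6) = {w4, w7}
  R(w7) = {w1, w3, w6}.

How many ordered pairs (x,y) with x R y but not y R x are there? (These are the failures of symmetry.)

10

Enumerating: (w0,w2), (w0,w5), (w0,w7), (w1,w3), (w2,w4), (w2,w6), (w2,w7), (w3,w5), (w6,w4), (w7,w1).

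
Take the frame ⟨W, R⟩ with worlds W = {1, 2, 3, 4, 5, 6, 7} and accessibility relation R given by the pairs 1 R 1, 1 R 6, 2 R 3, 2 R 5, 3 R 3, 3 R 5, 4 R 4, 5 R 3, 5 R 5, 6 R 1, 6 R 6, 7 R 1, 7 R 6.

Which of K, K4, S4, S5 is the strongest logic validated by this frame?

Transitive (axiom 4): yes — every two-step R-path is closed by a direct edge.
Reflexive (axiom T): no — 2 is not related to itself.
Euclidean (axiom 5): yes — any two successors of a common world are R-related.
So F validates K, K4; S4 would additionally require R to be reflexive. The strongest is K4.

K4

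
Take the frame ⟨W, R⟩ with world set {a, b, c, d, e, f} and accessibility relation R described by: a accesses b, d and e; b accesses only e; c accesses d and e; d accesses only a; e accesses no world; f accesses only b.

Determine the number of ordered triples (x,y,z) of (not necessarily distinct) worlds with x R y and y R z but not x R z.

Enumerating: (a,d,a), (c,d,a), (d,a,b), (d,a,d), (d,a,e), (f,b,e).

6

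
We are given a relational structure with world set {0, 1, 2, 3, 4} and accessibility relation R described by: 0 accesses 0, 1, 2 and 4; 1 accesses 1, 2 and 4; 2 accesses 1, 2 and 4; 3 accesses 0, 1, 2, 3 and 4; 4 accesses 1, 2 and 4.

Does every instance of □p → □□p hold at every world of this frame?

The schema 4 characterises exactly the transitive frames.
Transitive: yes — every two-step R-path is closed by a direct edge.

Yes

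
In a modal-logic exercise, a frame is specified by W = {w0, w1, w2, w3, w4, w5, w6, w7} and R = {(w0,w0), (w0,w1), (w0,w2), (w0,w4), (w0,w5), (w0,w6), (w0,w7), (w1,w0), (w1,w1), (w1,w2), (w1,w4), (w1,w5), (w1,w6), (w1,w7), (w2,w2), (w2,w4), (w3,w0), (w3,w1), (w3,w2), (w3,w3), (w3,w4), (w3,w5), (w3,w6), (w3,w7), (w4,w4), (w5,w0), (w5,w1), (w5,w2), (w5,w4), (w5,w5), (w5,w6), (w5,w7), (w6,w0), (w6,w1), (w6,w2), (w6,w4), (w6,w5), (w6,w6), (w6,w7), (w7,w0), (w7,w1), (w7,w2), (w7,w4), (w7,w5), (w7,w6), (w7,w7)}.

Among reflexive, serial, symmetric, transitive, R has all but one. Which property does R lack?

Reflexive: yes — every world is R-related to itself.
Serial: yes — every world has a successor (e.g. w0 R w0).
Symmetric: no — w0 R w2 but not w2 R w0.
Transitive: yes — every two-step R-path is closed by a direct edge.
Only symmetric fails.

symmetric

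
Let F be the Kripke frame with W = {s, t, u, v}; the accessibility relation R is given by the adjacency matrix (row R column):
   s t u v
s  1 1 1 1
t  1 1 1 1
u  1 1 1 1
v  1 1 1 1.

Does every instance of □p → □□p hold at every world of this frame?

Yes

By correspondence theory, 4 is valid on a frame iff R is transitive.
Transitive: yes — every two-step R-path is closed by a direct edge.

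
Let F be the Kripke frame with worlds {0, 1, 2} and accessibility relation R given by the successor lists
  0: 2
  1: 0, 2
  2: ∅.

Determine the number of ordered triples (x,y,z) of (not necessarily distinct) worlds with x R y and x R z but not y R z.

Enumerating: (0,2,2), (1,0,0), (1,2,0), (1,2,2).

4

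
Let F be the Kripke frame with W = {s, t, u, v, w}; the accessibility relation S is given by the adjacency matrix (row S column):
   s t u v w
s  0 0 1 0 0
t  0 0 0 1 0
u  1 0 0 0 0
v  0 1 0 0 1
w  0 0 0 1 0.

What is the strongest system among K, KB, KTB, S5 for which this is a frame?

Symmetric (axiom B): yes — every pair in S has its reverse in S.
Reflexive (axiom T): no — s is not related to itself.
Euclidean (axiom 5): no — v S t and v S w, but not t S w.
So F validates K, KB; KTB would additionally require S to be reflexive. The strongest is KB.

KB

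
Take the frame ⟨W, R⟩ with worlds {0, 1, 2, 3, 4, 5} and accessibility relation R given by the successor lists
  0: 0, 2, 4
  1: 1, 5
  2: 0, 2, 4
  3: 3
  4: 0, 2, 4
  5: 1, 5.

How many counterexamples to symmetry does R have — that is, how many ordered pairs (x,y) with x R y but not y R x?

0

R is symmetric; there are no such tuples.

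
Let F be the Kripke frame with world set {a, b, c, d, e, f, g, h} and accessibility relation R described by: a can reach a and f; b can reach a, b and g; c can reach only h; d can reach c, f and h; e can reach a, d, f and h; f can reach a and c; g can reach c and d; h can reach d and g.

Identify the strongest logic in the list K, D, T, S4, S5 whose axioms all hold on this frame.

Serial (axiom D): yes — every world has a successor (e.g. a R a).
Reflexive (axiom T): no — c is not related to itself.
Transitive (axiom 4): no — a R f and f R c, but not a R c.
Euclidean (axiom 5): no — b R a and b R g, but not a R g.
So F validates K, D; T would additionally require R to be reflexive. The strongest is D.

D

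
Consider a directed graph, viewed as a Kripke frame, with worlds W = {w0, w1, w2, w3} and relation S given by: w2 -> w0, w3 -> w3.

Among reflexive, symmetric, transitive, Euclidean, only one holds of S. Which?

transitive

Reflexive: no — w0 is not related to itself.
Symmetric: no — w2 S w0 but not w0 S w2.
Transitive: yes — every two-step S-path is closed by a direct edge.
Euclidean: no — w2 S w0 and w2 S w0, but not w0 S w0.
Only transitive holds.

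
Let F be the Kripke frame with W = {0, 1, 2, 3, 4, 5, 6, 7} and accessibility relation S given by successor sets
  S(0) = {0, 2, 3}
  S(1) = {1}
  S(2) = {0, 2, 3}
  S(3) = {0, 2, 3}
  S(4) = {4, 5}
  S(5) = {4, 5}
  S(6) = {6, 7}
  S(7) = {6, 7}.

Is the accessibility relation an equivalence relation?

Reflexive: yes — every world is S-related to itself.
Symmetric: yes — every pair in S has its reverse in S.
Transitive: yes — every two-step S-path is closed by a direct edge.
So S is an equivalence relation.

Yes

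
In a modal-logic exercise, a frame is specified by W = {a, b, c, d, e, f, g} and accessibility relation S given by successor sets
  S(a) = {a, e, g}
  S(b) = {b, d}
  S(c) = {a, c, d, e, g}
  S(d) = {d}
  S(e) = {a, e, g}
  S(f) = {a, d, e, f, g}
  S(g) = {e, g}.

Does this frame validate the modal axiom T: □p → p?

Yes

The schema T characterises exactly the reflexive frames.
Reflexive: yes — every world is S-related to itself.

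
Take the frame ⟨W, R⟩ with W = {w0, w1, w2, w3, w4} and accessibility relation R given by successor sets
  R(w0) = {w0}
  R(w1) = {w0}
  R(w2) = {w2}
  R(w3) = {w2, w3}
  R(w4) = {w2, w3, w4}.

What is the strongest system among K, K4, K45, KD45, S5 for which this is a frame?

K4

Transitive (axiom 4): yes — every two-step R-path is closed by a direct edge.
Euclidean (axiom 5): no — w4 R w2 and w4 R w3, but not w2 R w3.
Serial (axiom D): yes — every world has a successor (e.g. w0 R w0).
Reflexive (axiom T): no — w1 is not related to itself.
So F validates K, K4; K45 would additionally require R to be Euclidean. The strongest is K4.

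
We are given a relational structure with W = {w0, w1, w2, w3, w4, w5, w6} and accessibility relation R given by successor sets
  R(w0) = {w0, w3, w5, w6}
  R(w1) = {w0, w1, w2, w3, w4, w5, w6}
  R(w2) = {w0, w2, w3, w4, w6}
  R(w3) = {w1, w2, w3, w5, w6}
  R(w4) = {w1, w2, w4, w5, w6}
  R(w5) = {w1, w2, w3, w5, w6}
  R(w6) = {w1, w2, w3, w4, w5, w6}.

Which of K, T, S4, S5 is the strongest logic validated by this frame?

Reflexive (axiom T): yes — every world is R-related to itself.
Transitive (axiom 4): no — w0 R w3 and w3 R w1, but not w0 R w1.
Euclidean (axiom 5): no — w1 R w0 and w1 R w2, but not w0 R w2.
So F validates K, T; S4 would additionally require R to be transitive. The strongest is T.

T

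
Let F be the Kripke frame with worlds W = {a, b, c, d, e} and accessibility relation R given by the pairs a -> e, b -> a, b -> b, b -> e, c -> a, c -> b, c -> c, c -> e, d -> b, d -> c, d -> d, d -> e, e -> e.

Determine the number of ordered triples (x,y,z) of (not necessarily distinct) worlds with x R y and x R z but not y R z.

17

Enumerating: (b,a,a), (b,a,b), (b,e,a), (b,e,b), (c,a,a), (c,a,b), (c,a,c), (c,b,c), (c,e,a), (c,e,b), (c,e,c), (d,b,c), (d,b,d), (d,c,d), (d,e,b), (d,e,c), (d,e,d).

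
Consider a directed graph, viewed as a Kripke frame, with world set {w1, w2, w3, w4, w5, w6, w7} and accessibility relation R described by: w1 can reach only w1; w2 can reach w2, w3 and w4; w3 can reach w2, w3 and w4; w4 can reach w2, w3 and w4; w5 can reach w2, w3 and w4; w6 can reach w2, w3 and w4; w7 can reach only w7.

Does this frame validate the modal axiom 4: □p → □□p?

Yes

Axiom 4 corresponds to the accessibility relation being transitive.
Transitive: yes — every two-step R-path is closed by a direct edge.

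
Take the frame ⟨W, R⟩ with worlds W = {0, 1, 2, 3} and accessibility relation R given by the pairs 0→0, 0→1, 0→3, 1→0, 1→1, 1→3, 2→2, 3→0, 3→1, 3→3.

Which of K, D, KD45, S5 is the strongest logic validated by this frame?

Serial (axiom D): yes — every world has a successor (e.g. 0 R 0).
Euclidean (axiom 5): yes — any two successors of a common world are R-related.
Transitive (axiom 4): yes — every two-step R-path is closed by a direct edge.
Reflexive (axiom T): yes — every world is R-related to itself.
So F validates K, D, KD45, S5. The strongest is S5.

S5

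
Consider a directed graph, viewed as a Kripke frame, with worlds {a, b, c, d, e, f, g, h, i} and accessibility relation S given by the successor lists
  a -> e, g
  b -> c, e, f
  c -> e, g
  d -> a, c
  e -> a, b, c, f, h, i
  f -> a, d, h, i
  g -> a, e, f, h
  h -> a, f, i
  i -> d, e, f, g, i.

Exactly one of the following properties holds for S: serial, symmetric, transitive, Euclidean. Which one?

Serial: yes — every world has a successor (e.g. a S e).
Symmetric: no — b S c but not c S b.
Transitive: no — a S e and e S b, but not a S b.
Euclidean: no — a S e and a S g, but not e S g.
Only serial holds.

serial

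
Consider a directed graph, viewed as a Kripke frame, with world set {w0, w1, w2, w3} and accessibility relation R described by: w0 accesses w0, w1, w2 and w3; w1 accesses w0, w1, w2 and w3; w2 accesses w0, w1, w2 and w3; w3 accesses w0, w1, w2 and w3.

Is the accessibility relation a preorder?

Reflexive: yes — every world is R-related to itself.
Transitive: yes — every two-step R-path is closed by a direct edge.
So R is a preorder.

Yes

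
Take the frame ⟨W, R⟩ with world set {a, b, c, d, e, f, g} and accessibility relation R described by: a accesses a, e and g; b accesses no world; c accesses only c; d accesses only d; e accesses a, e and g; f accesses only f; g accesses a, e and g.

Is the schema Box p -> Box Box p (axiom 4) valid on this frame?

Yes

Axiom 4 corresponds to the accessibility relation being transitive.
Transitive: yes — every two-step R-path is closed by a direct edge.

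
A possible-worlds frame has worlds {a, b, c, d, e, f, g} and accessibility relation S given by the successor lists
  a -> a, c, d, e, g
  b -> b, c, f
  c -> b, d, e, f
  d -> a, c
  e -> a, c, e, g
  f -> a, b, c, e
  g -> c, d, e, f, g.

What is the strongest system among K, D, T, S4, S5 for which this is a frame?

D

Serial (axiom D): yes — every world has a successor (e.g. a S a).
Reflexive (axiom T): no — c is not related to itself.
Transitive (axiom 4): no — a S c and c S b, but not a S b.
Euclidean (axiom 5): no — a S c and a S g, but not c S g.
So F validates K, D; T would additionally require S to be reflexive. The strongest is D.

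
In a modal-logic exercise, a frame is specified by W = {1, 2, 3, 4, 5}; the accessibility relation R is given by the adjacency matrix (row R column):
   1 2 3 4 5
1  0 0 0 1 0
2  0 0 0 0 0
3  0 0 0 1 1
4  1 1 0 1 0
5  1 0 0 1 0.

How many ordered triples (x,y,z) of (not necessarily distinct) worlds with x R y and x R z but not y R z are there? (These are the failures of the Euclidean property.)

Enumerating: (3,4,5), (3,5,5), (4,1,1), (4,1,2), (4,2,1), (4,2,2), (4,2,4), (5,1,1).

8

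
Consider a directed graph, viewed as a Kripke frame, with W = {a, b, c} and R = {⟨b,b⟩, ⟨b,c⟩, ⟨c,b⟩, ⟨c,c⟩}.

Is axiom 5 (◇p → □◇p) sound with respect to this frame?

By correspondence theory, 5 is valid on a frame iff R is Euclidean.
Euclidean: yes — any two successors of a common world are R-related.

Yes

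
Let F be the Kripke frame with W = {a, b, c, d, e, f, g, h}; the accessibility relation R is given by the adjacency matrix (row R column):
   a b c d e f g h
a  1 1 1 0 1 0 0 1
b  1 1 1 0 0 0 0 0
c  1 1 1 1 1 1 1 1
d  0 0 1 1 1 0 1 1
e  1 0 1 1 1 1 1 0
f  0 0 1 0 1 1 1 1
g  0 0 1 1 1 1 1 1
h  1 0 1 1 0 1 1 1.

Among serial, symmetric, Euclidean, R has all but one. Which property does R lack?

Serial: yes — every world has a successor (e.g. a R a).
Symmetric: yes — every pair in R has its reverse in R.
Euclidean: no — a R b and a R e, but not b R e.
Only Euclidean fails.

Euclidean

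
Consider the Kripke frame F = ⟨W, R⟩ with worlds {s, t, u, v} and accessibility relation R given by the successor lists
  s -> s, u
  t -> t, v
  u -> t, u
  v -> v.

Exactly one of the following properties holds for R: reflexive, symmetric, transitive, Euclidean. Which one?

Reflexive: yes — every world is R-related to itself.
Symmetric: no — s R u but not u R s.
Transitive: no — s R u and u R t, but not s R t.
Euclidean: no — s R u and s R s, but not u R s.
Only reflexive holds.

reflexive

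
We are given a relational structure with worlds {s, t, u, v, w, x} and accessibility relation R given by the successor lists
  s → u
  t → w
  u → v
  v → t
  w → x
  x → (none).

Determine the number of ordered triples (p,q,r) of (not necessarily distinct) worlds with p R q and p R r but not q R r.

5

Enumerating: (s,u,u), (t,w,w), (u,v,v), (v,t,t), (w,x,x).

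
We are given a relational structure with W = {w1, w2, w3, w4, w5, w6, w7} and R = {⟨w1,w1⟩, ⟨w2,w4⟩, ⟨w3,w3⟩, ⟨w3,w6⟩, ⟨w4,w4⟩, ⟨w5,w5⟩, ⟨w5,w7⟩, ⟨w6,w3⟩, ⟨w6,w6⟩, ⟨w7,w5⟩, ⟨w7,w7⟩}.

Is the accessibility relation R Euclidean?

Yes

Euclidean: yes — any two successors of a common world are R-related.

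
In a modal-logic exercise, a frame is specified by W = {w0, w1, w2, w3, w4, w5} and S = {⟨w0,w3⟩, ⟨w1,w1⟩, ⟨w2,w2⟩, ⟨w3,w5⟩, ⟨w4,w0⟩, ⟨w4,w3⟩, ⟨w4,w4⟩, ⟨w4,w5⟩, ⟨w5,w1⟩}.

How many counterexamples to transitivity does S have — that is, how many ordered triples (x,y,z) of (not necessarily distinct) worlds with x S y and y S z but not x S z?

3

Enumerating: (w0,w3,w5), (w3,w5,w1), (w4,w5,w1).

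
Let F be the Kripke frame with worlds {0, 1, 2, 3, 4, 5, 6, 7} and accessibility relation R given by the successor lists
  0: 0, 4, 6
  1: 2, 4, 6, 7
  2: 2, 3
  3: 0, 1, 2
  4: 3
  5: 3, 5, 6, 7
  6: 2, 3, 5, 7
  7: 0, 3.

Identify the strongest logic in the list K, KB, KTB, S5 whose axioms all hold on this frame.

Symmetric (axiom B): no — 0 R 4 but not 4 R 0.
Reflexive (axiom T): no — 1 is not related to itself.
Euclidean (axiom 5): no — 0 R 4 and 0 R 6, but not 4 R 6.
So F validates K; KB would additionally require R to be symmetric. The strongest is K.

K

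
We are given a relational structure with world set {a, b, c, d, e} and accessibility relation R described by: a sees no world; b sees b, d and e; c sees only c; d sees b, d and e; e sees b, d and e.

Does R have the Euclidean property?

Yes

Euclidean: yes — any two successors of a common world are R-related.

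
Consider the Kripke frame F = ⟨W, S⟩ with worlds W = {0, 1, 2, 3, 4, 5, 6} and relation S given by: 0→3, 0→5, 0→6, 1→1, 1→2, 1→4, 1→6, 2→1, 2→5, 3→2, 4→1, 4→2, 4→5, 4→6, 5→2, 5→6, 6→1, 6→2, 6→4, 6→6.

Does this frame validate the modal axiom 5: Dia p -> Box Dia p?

No

Axiom 5 corresponds to the accessibility relation being Euclidean.
Euclidean: no — 0 S 3 and 0 S 5, but not 3 S 5.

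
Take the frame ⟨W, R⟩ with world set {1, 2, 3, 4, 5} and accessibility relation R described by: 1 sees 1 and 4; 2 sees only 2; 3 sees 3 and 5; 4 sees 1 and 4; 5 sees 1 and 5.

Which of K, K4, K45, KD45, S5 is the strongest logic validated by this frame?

K

Transitive (axiom 4): no — 3 R 5 and 5 R 1, but not 3 R 1.
Euclidean (axiom 5): no — 3 R 5 and 3 R 3, but not 5 R 3.
Serial (axiom D): yes — every world has a successor (e.g. 1 R 1).
Reflexive (axiom T): yes — every world is R-related to itself.
So F validates K; K4 would additionally require R to be transitive. The strongest is K.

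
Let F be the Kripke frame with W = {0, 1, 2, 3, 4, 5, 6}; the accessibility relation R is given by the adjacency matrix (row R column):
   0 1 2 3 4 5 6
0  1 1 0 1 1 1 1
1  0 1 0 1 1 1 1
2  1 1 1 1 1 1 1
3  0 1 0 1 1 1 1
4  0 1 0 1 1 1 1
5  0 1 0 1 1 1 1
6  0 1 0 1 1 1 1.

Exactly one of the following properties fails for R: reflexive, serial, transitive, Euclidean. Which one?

Reflexive: yes — every world is R-related to itself.
Serial: yes — every world has a successor (e.g. 0 R 0).
Transitive: yes — every two-step R-path is closed by a direct edge.
Euclidean: no — 2 R 1 and 2 R 0, but not 1 R 0.
Only Euclidean fails.

Euclidean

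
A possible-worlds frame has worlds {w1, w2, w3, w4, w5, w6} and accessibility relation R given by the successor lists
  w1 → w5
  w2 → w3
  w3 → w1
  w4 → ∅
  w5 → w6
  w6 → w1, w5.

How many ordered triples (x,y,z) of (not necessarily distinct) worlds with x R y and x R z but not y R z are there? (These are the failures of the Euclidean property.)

7

Enumerating: (w1,w5,w5), (w2,w3,w3), (w3,w1,w1), (w5,w6,w6), (w6,w1,w1), (w6,w5,w1), (w6,w5,w5).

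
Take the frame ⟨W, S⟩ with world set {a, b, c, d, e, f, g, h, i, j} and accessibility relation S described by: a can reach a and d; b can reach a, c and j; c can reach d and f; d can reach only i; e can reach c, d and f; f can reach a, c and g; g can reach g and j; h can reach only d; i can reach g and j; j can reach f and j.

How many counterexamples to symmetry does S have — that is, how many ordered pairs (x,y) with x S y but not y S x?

Enumerating: (a,d), (b,a), (b,c), (b,j), (c,d), (d,i), (e,c), (e,d), (e,f), (f,a), (f,g), (g,j), (h,d), (i,g), (i,j), (j,f).

16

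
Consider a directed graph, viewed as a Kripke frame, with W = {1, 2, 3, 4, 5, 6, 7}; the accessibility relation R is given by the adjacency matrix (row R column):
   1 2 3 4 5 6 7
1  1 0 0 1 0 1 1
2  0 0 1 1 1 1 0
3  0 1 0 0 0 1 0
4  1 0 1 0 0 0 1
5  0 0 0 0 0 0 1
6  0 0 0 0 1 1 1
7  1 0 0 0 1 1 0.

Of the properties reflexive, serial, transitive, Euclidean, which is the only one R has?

Reflexive: no — 2 is not related to itself.
Serial: yes — every world has a successor (e.g. 1 R 1).
Transitive: no — 1 R 4 and 4 R 3, but not 1 R 3.
Euclidean: no — 1 R 4 and 1 R 6, but not 4 R 6.
Only serial holds.

serial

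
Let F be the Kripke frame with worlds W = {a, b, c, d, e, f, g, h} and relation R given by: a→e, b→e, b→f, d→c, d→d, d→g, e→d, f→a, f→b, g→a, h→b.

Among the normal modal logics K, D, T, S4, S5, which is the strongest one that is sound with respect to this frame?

K

Serial (axiom D): no — c has no R-successor.
Reflexive (axiom T): no — a is not related to itself.
Transitive (axiom 4): no — a R e and e R d, but not a R d.
Euclidean (axiom 5): no — b R e and b R f, but not e R f.
So F validates K; D would additionally require R to be serial. The strongest is K.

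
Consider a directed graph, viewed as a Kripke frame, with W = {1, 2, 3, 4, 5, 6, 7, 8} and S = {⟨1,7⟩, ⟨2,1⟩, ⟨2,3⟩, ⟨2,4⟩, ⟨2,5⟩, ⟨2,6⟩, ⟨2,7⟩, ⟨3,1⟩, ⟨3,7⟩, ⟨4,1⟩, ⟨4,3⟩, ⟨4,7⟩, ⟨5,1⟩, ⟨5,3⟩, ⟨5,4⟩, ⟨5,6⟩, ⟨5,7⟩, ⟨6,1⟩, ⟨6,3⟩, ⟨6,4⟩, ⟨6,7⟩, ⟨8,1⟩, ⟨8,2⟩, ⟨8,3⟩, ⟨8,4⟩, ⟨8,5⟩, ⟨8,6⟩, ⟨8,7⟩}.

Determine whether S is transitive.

Yes

Transitive: yes — every two-step S-path is closed by a direct edge.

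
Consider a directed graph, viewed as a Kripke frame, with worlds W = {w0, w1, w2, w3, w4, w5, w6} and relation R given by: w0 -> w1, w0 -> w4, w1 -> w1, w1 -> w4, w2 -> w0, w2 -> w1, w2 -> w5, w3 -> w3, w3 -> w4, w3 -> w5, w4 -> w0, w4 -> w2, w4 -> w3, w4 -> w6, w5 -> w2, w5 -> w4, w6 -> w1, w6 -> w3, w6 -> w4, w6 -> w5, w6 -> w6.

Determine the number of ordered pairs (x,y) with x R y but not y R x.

10

Enumerating: (w0,w1), (w1,w4), (w2,w0), (w2,w1), (w3,w5), (w4,w2), (w5,w4), (w6,w1), (w6,w3), (w6,w5).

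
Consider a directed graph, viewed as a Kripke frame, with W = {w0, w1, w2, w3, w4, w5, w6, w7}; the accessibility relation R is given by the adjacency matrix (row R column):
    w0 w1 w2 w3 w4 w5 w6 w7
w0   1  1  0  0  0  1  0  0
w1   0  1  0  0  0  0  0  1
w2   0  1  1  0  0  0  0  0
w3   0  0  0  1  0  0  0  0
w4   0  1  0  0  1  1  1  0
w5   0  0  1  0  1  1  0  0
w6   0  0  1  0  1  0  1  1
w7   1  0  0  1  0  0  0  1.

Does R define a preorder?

No

Reflexive: yes — every world is R-related to itself.
Transitive: no — w0 R w1 and w1 R w7, but not w0 R w7.
So R is not a preorder.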